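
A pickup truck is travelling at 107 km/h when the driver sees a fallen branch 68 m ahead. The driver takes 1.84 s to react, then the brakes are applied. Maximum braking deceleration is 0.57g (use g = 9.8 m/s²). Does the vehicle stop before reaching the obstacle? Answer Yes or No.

No

107 km/h ÷ 3.6 = 29.7222 m/s.
a = 0.57 × 9.8 = 5.586 m/s².
Reaction distance = 29.7222 × 1.84 = 54.689 m.
Braking distance = v²/(2a) = 883.409 / 11.172 = 79.073 m.
Total stopping distance = 54.689 + 79.073 = 133.762 m, vs 68 m available — it cannot stop in time and overshoots by 133.762 − 68 = 65.762 m.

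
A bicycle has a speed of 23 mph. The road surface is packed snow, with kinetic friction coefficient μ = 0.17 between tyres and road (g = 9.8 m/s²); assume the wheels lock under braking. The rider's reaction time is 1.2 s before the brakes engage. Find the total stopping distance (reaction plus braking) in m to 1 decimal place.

Total stopping distance ≈ 44.1 m

23 mph × 0.44704 = 10.2819 m/s.
a = μg = 0.17 × 9.8 = 1.666 m/s².
Reaction distance = v·t_r = 10.2819 × 1.2 = 12.338 m.
Braking distance = v²/(2a) = 10.2819² / (2 × 1.666) = 105.717 / 3.332 = 31.728 m.
Total = 12.338 + 31.728 = 44.066 m.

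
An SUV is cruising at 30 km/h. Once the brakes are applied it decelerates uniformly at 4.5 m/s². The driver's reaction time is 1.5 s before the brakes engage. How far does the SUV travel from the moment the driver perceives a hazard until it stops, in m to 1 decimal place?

Total stopping distance ≈ 20.2 m

30 km/h ÷ 3.6 = 8.3333 m/s.
Reaction distance = v·t_r = 8.3333 × 1.5 = 12.500 m.
Braking distance = v²/(2a) = 8.3333² / (2 × 4.500) = 69.444 / 9.000 = 7.716 m.
Total = 12.500 + 7.716 = 20.216 m.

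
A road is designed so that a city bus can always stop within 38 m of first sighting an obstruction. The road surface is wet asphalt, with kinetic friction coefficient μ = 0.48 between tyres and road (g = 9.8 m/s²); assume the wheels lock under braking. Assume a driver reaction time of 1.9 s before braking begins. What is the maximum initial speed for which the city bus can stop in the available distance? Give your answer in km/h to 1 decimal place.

a = μg = 0.48 × 9.8 = 4.704 m/s².
Stopping distance: v·t_r + v²/(2a) = 38 with t_r = 1.9 s and a = 4.704 m/s².
So v² + 17.875 v − 357.50 = 0.
Positive root: v = −a·t_r + √((a·t_r)² + 2a·d) = −8.938 + √(79.888 + 357.50) = 11.9758 m/s.
11.9758 m/s × 3.6 = 43.113 km/h.

Maximum speed ≈ 43.1 km/h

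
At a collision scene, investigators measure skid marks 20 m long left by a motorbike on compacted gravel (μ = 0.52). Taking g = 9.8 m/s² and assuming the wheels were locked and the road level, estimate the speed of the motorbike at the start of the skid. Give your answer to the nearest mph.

Initial speed ≈ 32 mph

Deceleration a = μg = 0.52 × 9.8 = 5.096 m/s².
v = √(2a·d) = √(2 × 5.096 × 20) = √203.840 = 14.2773 m/s.
= 14.2773 ÷ 0.44704 = 31.937 mph.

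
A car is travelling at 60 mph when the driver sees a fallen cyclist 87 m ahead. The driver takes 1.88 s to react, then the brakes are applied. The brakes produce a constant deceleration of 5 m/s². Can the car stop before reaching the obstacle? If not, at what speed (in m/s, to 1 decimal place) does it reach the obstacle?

No — it strikes the obstacle at 18.8 m/s

60 mph × 0.44704 = 26.8224 m/s.
Reaction distance = 26.8224 × 1.88 = 50.426 m.
Braking distance needed to stop: v²/(2a) = 719.441 / 10.000 = 71.944 m, so total needed = 50.426 + 71.944 = 122.370 m > 87 m — it cannot stop.
Distance remaining when braking begins: 87 − 50.426 = 36.574 m.
v² = v₀² − 2a·d = 719.441 − 2 × 5.000 × 36.574 = 353.701 m²/s².
v = √353.701 = 18.807 m/s.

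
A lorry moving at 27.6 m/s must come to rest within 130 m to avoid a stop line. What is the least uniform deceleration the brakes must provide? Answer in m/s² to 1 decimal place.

v² = 2a·d ⇒ a = v²/(2d) = 27.6000² / (2 × 130.000) = 761.760 / 260.000 = 2.9298 m/s².

Required deceleration ≈ 2.9 m/s²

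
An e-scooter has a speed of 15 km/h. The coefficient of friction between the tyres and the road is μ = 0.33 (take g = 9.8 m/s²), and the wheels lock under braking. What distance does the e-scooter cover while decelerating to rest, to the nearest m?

15 km/h ÷ 3.6 = 4.1667 m/s.
a = μg = 0.33 × 9.8 = 3.234 m/s².
Braking distance = v²/(2a) = 4.1667² / (2 × 3.234) = 17.361 / 6.468 = 2.684 m.

Braking distance ≈ 3 m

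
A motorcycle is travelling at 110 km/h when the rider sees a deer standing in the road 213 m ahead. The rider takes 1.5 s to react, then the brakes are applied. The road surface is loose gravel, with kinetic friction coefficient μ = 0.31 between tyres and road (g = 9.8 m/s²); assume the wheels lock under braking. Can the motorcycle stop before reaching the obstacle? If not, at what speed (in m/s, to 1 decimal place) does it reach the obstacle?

Yes — it stops about 13.5 m short of the obstacle, so it never reaches it

110 km/h ÷ 3.6 = 30.5556 m/s.
a = μg = 0.31 × 9.8 = 3.038 m/s².
Reaction distance = 30.5556 × 1.5 = 45.833 m.
Braking distance = v²/(2a) = 933.645 / 6.076 = 153.661 m.
Total stopping distance = 45.833 + 153.661 = 199.494 m, vs 213 m available — it stops with 213 − 199.494 = 13.506 m to spare.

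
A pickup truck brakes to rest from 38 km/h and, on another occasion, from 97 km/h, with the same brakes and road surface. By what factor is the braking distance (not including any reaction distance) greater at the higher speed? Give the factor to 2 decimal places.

Factor ≈ 6.52

Braking distance d = v²/(2a), so with a fixed, d ∝ v².
Factor = (97/38)² = 2.5526² = 6.5158.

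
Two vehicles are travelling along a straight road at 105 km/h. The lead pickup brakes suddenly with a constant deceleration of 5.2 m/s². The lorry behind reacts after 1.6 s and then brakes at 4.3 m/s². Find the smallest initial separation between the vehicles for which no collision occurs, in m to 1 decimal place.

105 km/h ÷ 3.6 = 29.1667 m/s.
Leader travels v²/(2a_L) = 850.696 / 10.400 = 81.798 m before stopping.
Follower covers v·t_r = 29.1667 × 1.6 = 46.667 m while reacting, then v²/(2a_F) = 850.696 / 8.600 = 98.918 m while braking, for a total of 46.667 + 98.918 = 145.585 m.
Since a_F ≤ a_L and the follower starts braking later, the follower is never slower than the leader, so the closest approach is when both have stopped.
Minimum gap = 145.585 − 81.798 = 63.787 m.

Minimum gap ≈ 63.8 m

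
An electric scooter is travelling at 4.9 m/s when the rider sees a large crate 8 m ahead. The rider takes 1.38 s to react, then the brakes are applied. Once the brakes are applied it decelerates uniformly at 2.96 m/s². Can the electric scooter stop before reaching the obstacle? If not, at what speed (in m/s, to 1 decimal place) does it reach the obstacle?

Reaction distance = 4.9000 × 1.38 = 6.762 m.
Braking distance needed to stop: v²/(2a) = 24.010 / 5.920 = 4.056 m, so total needed = 6.762 + 4.056 = 10.818 m > 8 m — it cannot stop.
Distance remaining when braking begins: 8 − 6.762 = 1.238 m.
v² = v₀² − 2a·d = 24.010 − 2 × 2.960 × 1.238 = 16.681 m²/s².
v = √16.681 = 4.084 m/s.

No — it strikes the obstacle at 4.1 m/s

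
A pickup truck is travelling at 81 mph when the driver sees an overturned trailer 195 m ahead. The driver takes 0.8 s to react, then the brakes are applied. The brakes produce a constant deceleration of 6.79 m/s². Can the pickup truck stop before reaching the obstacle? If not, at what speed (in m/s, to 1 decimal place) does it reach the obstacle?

Yes — it stops about 69.5 m short of the obstacle, so it never reaches it

81 mph × 0.44704 = 36.2102 m/s.
Reaction distance = 36.2102 × 0.8 = 28.968 m.
Braking distance = v²/(2a) = 1311.179 / 13.580 = 96.552 m.
Total stopping distance = 28.968 + 96.552 = 125.520 m, vs 195 m available — it stops with 195 − 125.520 = 69.480 m to spare.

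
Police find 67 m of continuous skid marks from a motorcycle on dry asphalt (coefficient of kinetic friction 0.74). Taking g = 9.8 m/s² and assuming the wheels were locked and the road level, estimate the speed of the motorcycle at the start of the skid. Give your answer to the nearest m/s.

Deceleration a = μg = 0.74 × 9.8 = 7.252 m/s².
v = √(2a·d) = √(2 × 7.252 × 67) = √971.768 = 31.1732 m/s.

Initial speed ≈ 31 m/s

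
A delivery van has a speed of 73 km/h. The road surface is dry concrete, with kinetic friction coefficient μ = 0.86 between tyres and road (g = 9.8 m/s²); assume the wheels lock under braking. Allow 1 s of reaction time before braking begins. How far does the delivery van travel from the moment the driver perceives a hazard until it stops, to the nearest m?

Total stopping distance ≈ 45 m

73 km/h ÷ 3.6 = 20.2778 m/s.
a = μg = 0.86 × 9.8 = 8.428 m/s².
Reaction distance = v·t_r = 20.2778 × 1 = 20.278 m.
Braking distance = v²/(2a) = 20.2778² / (2 × 8.428) = 411.189 / 16.856 = 24.394 m.
Total = 20.278 + 24.394 = 44.672 m.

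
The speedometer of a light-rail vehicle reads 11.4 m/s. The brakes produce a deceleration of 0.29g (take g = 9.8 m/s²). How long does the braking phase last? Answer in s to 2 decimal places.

Braking time ≈ 4.01 s

a = 0.29 × 9.8 = 2.842 m/s².
Braking time = v/a = 11.4000 / 2.842 = 4.011 s.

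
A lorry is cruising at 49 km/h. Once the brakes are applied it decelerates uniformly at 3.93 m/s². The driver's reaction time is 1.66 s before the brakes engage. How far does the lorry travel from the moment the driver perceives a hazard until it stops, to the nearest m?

Total stopping distance ≈ 46 m

49 km/h ÷ 3.6 = 13.6111 m/s.
Reaction distance = v·t_r = 13.6111 × 1.66 = 22.594 m.
Braking distance = v²/(2a) = 13.6111² / (2 × 3.930) = 185.262 / 7.860 = 23.570 m.
Total = 22.594 + 23.570 = 46.164 m.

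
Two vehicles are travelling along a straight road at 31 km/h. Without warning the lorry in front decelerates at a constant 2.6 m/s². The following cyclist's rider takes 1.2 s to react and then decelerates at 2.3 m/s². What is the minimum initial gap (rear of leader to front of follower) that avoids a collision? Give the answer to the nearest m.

Minimum gap ≈ 12 m

31 km/h ÷ 3.6 = 8.6111 m/s.
Leader travels v²/(2a_L) = 74.151 / 5.200 = 14.260 m before stopping.
Follower covers v·t_r = 8.6111 × 1.2 = 10.333 m while reacting, then v²/(2a_F) = 74.151 / 4.600 = 16.120 m while braking, for a total of 10.333 + 16.120 = 26.453 m.
Since a_F ≤ a_L and the follower starts braking later, the follower is never slower than the leader, so the closest approach is when both have stopped.
Minimum gap = 26.453 − 14.260 = 12.193 m.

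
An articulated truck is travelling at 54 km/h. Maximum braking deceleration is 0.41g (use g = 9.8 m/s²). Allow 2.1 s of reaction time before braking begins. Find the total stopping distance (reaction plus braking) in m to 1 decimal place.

54 km/h ÷ 3.6 = 15.0000 m/s.
a = 0.41 × 9.8 = 4.018 m/s².
Reaction distance = v·t_r = 15.0000 × 2.1 = 31.500 m.
Braking distance = v²/(2a) = 15.0000² / (2 × 4.018) = 225.000 / 8.036 = 27.999 m.
Total = 31.500 + 27.999 = 59.499 m.

Total stopping distance ≈ 59.5 m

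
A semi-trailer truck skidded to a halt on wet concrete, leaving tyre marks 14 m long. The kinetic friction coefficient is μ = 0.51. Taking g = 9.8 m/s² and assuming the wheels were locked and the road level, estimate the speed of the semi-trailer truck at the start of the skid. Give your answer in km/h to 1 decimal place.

Deceleration a = μg = 0.51 × 9.8 = 4.998 m/s².
v = √(2a·d) = √(2 × 4.998 × 14) = √139.944 = 11.8298 m/s.
= 11.8298 × 3.6 = 42.587 km/h.

Initial speed ≈ 42.6 km/h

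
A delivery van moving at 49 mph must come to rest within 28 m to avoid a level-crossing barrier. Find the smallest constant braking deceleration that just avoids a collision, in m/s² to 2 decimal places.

49 mph × 0.44704 = 21.9050 m/s.
v² = 2a·d ⇒ a = v²/(2d) = 21.9050² / (2 × 28.000) = 479.829 / 56.000 = 8.5684 m/s².

Required deceleration ≈ 8.57 m/s²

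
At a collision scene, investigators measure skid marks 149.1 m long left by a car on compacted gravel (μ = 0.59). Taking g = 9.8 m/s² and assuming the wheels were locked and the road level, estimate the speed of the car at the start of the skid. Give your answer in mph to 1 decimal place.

Initial speed ≈ 92.9 mph

Deceleration a = μg = 0.59 × 9.8 = 5.782 m/s².
v = √(2a·d) = √(2 × 5.782 × 149.1) = √1724.192 = 41.5234 m/s.
= 41.5234 ÷ 0.44704 = 92.885 mph.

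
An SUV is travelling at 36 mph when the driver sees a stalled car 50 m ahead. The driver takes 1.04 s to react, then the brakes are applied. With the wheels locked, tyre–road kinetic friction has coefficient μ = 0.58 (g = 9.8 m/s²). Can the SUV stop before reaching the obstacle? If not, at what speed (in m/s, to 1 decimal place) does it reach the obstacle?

36 mph × 0.44704 = 16.0934 m/s.
a = μg = 0.58 × 9.8 = 5.684 m/s².
Reaction distance = 16.0934 × 1.04 = 16.737 m.
Braking distance = v²/(2a) = 258.998 / 11.368 = 22.783 m.
Total stopping distance = 16.737 + 22.783 = 39.520 m, vs 50 m available — it stops with 50 − 39.520 = 10.480 m to spare.

Yes — it stops about 10.5 m short of the obstacle, so it never reaches it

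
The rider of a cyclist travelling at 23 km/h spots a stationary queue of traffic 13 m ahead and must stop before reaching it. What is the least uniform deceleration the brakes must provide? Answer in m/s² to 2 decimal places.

23 km/h ÷ 3.6 = 6.3889 m/s.
v² = 2a·d ⇒ a = v²/(2d) = 6.3889² / (2 × 13.000) = 40.818 / 26.000 = 1.5699 m/s².

Required deceleration ≈ 1.57 m/s²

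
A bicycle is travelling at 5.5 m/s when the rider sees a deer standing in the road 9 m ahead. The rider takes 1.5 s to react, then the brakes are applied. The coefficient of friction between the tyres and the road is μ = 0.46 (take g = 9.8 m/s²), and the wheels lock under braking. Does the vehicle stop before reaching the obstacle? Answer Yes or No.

No

a = μg = 0.46 × 9.8 = 4.508 m/s².
Reaction distance = 5.5000 × 1.5 = 8.250 m.
Braking distance = v²/(2a) = 30.250 / 9.016 = 3.355 m.
Total stopping distance = 8.250 + 3.355 = 11.605 m, vs 9 m available — it cannot stop in time and overshoots by 11.605 − 9 = 2.605 m.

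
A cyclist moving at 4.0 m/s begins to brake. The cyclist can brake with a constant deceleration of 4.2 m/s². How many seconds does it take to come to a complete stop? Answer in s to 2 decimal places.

Braking time = v/a = 4.0000 / 4.200 = 0.952 s.

Braking time ≈ 0.95 s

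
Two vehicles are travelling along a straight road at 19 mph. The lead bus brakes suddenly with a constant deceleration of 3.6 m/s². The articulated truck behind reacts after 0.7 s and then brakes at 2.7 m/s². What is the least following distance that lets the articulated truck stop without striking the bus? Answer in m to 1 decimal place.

Minimum gap ≈ 9.3 m

19 mph × 0.44704 = 8.4938 m/s.
Leader travels v²/(2a_L) = 72.145 / 7.200 = 10.020 m before stopping.
Follower covers v·t_r = 8.4938 × 0.7 = 5.946 m while reacting, then v²/(2a_F) = 72.145 / 5.400 = 13.360 m while braking, for a total of 5.946 + 13.360 = 19.306 m.
Since a_F ≤ a_L and the follower starts braking later, the follower is never slower than the leader, so the closest approach is when both have stopped.
Minimum gap = 19.306 − 10.020 = 9.286 m.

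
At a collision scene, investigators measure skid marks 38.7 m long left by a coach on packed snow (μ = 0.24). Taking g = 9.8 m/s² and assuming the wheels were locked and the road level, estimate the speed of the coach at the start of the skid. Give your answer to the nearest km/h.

Deceleration a = μg = 0.24 × 9.8 = 2.352 m/s².
v = √(2a·d) = √(2 × 2.352 × 38.7) = √182.045 = 13.4924 m/s.
= 13.4924 × 3.6 = 48.573 km/h.

Initial speed ≈ 49 km/h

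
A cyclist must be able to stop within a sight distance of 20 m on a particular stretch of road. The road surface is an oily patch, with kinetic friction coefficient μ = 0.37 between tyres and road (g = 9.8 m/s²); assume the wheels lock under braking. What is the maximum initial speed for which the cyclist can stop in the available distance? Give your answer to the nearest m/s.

Maximum speed ≈ 12 m/s

a = μg = 0.37 × 9.8 = 3.626 m/s².
v²/(2a) = d ⇒ v = √(2 × 3.626 × 20) = √145.04 = 12.0433 m/s.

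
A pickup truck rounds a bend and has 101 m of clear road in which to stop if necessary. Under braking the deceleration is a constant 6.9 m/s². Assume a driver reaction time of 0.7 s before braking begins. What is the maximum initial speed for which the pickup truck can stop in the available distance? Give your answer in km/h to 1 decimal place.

Stopping distance: v·t_r + v²/(2a) = 101 with t_r = 0.7 s and a = 6.900 m/s².
So v² + 9.660 v − 1393.80 = 0.
Positive root: v = −a·t_r + √((a·t_r)² + 2a·d) = −4.830 + √(23.329 + 1393.80) = 32.8148 m/s.
32.8148 m/s × 3.6 = 118.133 km/h.

Maximum speed ≈ 118.1 km/h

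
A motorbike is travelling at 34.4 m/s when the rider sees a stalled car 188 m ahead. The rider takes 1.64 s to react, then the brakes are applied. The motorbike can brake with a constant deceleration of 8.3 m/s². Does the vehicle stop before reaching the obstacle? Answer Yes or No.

Reaction distance = 34.4000 × 1.64 = 56.416 m.
Braking distance = v²/(2a) = 1183.360 / 16.600 = 71.287 m.
Total stopping distance = 56.416 + 71.287 = 127.703 m, vs 188 m available — it stops with 188 − 127.703 = 60.297 m to spare.

Yes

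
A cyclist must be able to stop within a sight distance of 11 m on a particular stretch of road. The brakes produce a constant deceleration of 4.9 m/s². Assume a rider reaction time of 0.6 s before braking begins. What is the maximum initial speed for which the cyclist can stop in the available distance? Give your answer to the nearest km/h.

Stopping distance: v·t_r + v²/(2a) = 11 with t_r = 0.6 s and a = 4.900 m/s².
So v² + 5.880 v − 107.80 = 0.
Positive root: v = −a·t_r + √((a·t_r)² + 2a·d) = −2.940 + √(8.644 + 107.80) = 7.8509 m/s.
7.8509 m/s × 3.6 = 28.263 km/h.

Maximum speed ≈ 28 km/h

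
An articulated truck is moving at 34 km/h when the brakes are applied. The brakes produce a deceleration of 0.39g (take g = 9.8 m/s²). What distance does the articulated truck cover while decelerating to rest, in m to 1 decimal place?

34 km/h ÷ 3.6 = 9.4444 m/s.
a = 0.39 × 9.8 = 3.822 m/s².
Braking distance = v²/(2a) = 9.4444² / (2 × 3.822) = 89.197 / 7.644 = 11.669 m.

Braking distance ≈ 11.7 m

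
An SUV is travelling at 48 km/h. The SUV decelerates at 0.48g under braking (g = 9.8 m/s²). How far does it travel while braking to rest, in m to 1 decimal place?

48 km/h ÷ 3.6 = 13.3333 m/s.
a = 0.48 × 9.8 = 4.704 m/s².
Braking distance = v²/(2a) = 13.3333² / (2 × 4.704) = 177.777 / 9.408 = 18.896 m.

Braking distance ≈ 18.9 m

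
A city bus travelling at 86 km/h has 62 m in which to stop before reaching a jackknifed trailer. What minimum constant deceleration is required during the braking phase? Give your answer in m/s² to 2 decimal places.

86 km/h ÷ 3.6 = 23.8889 m/s.
v² = 2a·d ⇒ a = v²/(2d) = 23.8889² / (2 × 62.000) = 570.680 / 124.000 = 4.6023 m/s².

Required deceleration ≈ 4.60 m/s²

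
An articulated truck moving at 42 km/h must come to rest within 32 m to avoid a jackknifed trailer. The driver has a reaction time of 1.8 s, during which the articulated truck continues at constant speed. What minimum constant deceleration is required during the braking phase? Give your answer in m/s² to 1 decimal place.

Required deceleration ≈ 6.2 m/s²

42 km/h ÷ 3.6 = 11.6667 m/s.
Distance covered during reaction = 11.6667 × 1.8 = 21.000 m.
Distance available for braking: 32 − 21.000 = 11.000 m.
v² = 2a·d ⇒ a = v²/(2d) = 11.6667² / (2 × 11.000) = 136.112 / 22.000 = 6.1869 m/s².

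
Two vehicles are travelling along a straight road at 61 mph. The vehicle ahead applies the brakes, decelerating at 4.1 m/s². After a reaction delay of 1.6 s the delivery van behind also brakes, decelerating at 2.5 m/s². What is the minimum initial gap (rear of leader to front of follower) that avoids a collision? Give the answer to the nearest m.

Minimum gap ≈ 102 m

61 mph × 0.44704 = 27.2694 m/s.
Leader travels v²/(2a_L) = 743.620 / 8.200 = 90.685 m before stopping.
Follower covers v·t_r = 27.2694 × 1.6 = 43.631 m while reacting, then v²/(2a_F) = 743.620 / 5.000 = 148.724 m while braking, for a total of 43.631 + 148.724 = 192.355 m.
Since a_F ≤ a_L and the follower starts braking later, the follower is never slower than the leader, so the closest approach is when both have stopped.
Minimum gap = 192.355 − 90.685 = 101.670 m.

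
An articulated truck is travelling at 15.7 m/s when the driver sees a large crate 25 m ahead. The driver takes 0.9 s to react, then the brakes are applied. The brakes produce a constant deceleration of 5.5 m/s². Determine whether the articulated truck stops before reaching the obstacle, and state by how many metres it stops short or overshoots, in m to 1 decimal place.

No — it overshoots by 11.5 m

Reaction distance = 15.7000 × 0.9 = 14.130 m.
Braking distance = v²/(2a) = 246.490 / 11.000 = 22.408 m.
Total stopping distance = 14.130 + 22.408 = 36.538 m, vs 25 m available — it cannot stop in time and overshoots by 36.538 − 25 = 11.538 m.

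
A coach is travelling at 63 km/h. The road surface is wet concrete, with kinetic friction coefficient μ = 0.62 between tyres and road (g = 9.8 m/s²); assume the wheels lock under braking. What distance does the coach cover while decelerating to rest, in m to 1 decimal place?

Braking distance ≈ 25.2 m

63 km/h ÷ 3.6 = 17.5000 m/s.
a = μg = 0.62 × 9.8 = 6.076 m/s².
Braking distance = v²/(2a) = 17.5000² / (2 × 6.076) = 306.250 / 12.152 = 25.202 m.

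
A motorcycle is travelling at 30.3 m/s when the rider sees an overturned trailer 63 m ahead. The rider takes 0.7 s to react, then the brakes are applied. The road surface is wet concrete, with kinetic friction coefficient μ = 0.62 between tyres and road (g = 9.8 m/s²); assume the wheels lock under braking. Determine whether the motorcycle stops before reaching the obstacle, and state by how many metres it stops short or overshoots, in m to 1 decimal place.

No — it overshoots by 33.8 m

a = μg = 0.62 × 9.8 = 6.076 m/s².
Reaction distance = 30.3000 × 0.7 = 21.210 m.
Braking distance = v²/(2a) = 918.090 / 12.152 = 75.551 m.
Total stopping distance = 21.210 + 75.551 = 96.761 m, vs 63 m available — it cannot stop in time and overshoots by 96.761 − 63 = 33.761 m.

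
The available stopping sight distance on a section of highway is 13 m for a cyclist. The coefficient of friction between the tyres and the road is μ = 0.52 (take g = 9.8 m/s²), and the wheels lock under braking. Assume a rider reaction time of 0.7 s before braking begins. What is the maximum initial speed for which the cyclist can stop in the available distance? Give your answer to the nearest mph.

a = μg = 0.52 × 9.8 = 5.096 m/s².
Stopping distance: v·t_r + v²/(2a) = 13 with t_r = 0.7 s and a = 5.096 m/s².
So v² + 7.134 v − 132.50 = 0.
Positive root: v = −a·t_r + √((a·t_r)² + 2a·d) = −3.567 + √(12.723 + 132.50) = 8.4839 m/s.
8.4839 m/s ÷ 0.44704 = 18.978 mph.

Maximum speed ≈ 19 mph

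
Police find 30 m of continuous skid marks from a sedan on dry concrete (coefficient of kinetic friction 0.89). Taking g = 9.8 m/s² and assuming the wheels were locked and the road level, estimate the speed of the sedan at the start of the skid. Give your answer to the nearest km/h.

Initial speed ≈ 82 km/h

Deceleration a = μg = 0.89 × 9.8 = 8.722 m/s².
v = √(2a·d) = √(2 × 8.722 × 30) = √523.320 = 22.8762 m/s.
= 22.8762 × 3.6 = 82.354 km/h.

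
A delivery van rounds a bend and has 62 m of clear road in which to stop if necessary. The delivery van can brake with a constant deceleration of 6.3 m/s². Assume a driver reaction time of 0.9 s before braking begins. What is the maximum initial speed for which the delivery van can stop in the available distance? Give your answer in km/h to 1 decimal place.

Maximum speed ≈ 82.3 km/h

Stopping distance: v·t_r + v²/(2a) = 62 with t_r = 0.9 s and a = 6.300 m/s².
So v² + 11.340 v − 781.20 = 0.
Positive root: v = −a·t_r + √((a·t_r)² + 2a·d) = −5.670 + √(32.149 + 781.20) = 22.8493 m/s.
22.8493 m/s × 3.6 = 82.257 km/h.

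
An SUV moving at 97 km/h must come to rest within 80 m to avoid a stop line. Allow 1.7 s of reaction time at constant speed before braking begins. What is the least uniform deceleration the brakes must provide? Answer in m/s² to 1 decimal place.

Required deceleration ≈ 10.6 m/s²

97 km/h ÷ 3.6 = 26.9444 m/s.
Distance covered during reaction = 26.9444 × 1.7 = 45.805 m.
Distance available for braking: 80 − 45.805 = 34.195 m.
v² = 2a·d ⇒ a = v²/(2d) = 26.9444² / (2 × 34.195) = 726.001 / 68.390 = 10.6156 m/s².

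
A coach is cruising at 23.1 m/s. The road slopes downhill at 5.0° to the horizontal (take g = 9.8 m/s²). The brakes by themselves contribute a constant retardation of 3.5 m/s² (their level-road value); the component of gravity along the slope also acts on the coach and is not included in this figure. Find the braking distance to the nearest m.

Braking distance ≈ 101 m

Gravity along the downhill slope reduces the braking deceleration: a_eff = 3.500 − 9.8·sin 5.0° = 3.500 − 0.854 = 2.646 m/s².
Braking distance = v²/(2a) = 23.1000² / (2 × 2.646) = 533.610 / 5.292 = 100.833 m.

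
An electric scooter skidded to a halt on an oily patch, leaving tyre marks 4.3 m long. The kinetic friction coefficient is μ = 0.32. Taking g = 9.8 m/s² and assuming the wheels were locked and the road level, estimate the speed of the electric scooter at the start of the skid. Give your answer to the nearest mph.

Initial speed ≈ 12 mph

Deceleration a = μg = 0.32 × 9.8 = 3.136 m/s².
v = √(2a·d) = √(2 × 3.136 × 4.3) = √26.970 = 5.1933 m/s.
= 5.1933 ÷ 0.44704 = 11.617 mph.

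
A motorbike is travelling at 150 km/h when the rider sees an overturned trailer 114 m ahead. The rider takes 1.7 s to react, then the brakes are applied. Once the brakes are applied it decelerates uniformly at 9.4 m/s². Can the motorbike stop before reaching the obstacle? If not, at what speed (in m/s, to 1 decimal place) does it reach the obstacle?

150 km/h ÷ 3.6 = 41.6667 m/s.
Reaction distance = 41.6667 × 1.7 = 70.833 m.
Braking distance needed to stop: v²/(2a) = 1736.114 / 18.800 = 92.346 m, so total needed = 70.833 + 92.346 = 163.179 m > 114 m — it cannot stop.
Distance remaining when braking begins: 114 − 70.833 = 43.167 m.
v² = v₀² − 2a·d = 1736.114 − 2 × 9.400 × 43.167 = 924.574 m²/s².
v = √924.574 = 30.407 m/s.

No — it strikes the obstacle at 30.4 m/s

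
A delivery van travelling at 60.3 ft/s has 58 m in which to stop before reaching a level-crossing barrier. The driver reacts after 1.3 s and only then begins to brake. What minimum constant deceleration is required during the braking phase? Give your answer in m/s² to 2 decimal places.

Required deceleration ≈ 4.95 m/s²

60.3 ft/s × 0.3048 = 18.3794 m/s.
Distance covered during reaction = 18.3794 × 1.3 = 23.893 m.
Distance available for braking: 58 − 23.893 = 34.107 m.
v² = 2a·d ⇒ a = v²/(2d) = 18.3794² / (2 × 34.107) = 337.802 / 68.214 = 4.9521 m/s².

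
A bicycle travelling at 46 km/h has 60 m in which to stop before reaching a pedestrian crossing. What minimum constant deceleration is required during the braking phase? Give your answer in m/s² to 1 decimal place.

46 km/h ÷ 3.6 = 12.7778 m/s.
v² = 2a·d ⇒ a = v²/(2d) = 12.7778² / (2 × 60.000) = 163.272 / 120.000 = 1.3606 m/s².

Required deceleration ≈ 1.4 m/s²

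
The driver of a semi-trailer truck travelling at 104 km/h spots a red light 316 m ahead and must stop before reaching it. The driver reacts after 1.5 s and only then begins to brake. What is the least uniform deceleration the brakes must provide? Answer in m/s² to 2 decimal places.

Required deceleration ≈ 1.53 m/s²

104 km/h ÷ 3.6 = 28.8889 m/s.
Distance covered during reaction = 28.8889 × 1.5 = 43.333 m.
Distance available for braking: 316 − 43.333 = 272.667 m.
v² = 2a·d ⇒ a = v²/(2d) = 28.8889² / (2 × 272.667) = 834.569 / 545.334 = 1.5304 m/s².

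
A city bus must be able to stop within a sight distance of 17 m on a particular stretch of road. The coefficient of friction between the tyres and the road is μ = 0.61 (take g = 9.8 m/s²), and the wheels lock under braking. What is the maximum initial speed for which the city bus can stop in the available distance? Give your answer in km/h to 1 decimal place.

a = μg = 0.61 × 9.8 = 5.978 m/s².
v²/(2a) = d ⇒ v = √(2 × 5.978 × 17) = √203.25 = 14.2566 m/s.
14.2566 m/s × 3.6 = 51.324 km/h.

Maximum speed ≈ 51.3 km/h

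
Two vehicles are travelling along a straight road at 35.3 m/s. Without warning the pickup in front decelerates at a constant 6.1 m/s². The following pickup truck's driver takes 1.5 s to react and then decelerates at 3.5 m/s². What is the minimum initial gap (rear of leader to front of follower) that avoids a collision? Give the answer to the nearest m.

Leader travels v²/(2a_L) = 1246.090 / 12.200 = 102.139 m before stopping.
Follower covers v·t_r = 35.3000 × 1.5 = 52.950 m while reacting, then v²/(2a_F) = 1246.090 / 7.000 = 178.013 m while braking, for a total of 52.950 + 178.013 = 230.963 m.
Since a_F ≤ a_L and the follower starts braking later, the follower is never slower than the leader, so the closest approach is when both have stopped.
Minimum gap = 230.963 − 102.139 = 128.824 m.

Minimum gap ≈ 129 m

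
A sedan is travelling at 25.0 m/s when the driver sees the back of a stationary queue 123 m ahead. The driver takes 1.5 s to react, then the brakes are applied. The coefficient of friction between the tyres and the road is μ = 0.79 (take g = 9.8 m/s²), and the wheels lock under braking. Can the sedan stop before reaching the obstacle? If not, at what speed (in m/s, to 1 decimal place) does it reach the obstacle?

Yes — it stops about 45.1 m short of the obstacle, so it never reaches it

a = μg = 0.79 × 9.8 = 7.742 m/s².
Reaction distance = 25.0000 × 1.5 = 37.500 m.
Braking distance = v²/(2a) = 625.000 / 15.484 = 40.364 m.
Total stopping distance = 37.500 + 40.364 = 77.864 m, vs 123 m available — it stops with 123 − 77.864 = 45.136 m to spare.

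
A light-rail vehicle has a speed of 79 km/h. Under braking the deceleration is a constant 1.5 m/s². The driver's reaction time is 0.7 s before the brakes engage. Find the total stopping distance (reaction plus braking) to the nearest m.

79 km/h ÷ 3.6 = 21.9444 m/s.
Reaction distance = v·t_r = 21.9444 × 0.7 = 15.361 m.
Braking distance = v²/(2a) = 21.9444² / (2 × 1.500) = 481.557 / 3.000 = 160.519 m.
Total = 15.361 + 160.519 = 175.880 m.

Total stopping distance ≈ 176 m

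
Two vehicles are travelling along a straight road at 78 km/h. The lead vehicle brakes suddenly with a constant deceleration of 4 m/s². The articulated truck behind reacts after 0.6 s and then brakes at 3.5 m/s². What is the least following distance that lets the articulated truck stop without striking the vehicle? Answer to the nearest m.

Minimum gap ≈ 21 m

78 km/h ÷ 3.6 = 21.6667 m/s.
Leader travels v²/(2a_L) = 469.446 / 8.000 = 58.681 m before stopping.
Follower covers v·t_r = 21.6667 × 0.6 = 13.000 m while reacting, then v²/(2a_F) = 469.446 / 7.000 = 67.064 m while braking, for a total of 13.000 + 67.064 = 80.064 m.
Since a_F ≤ a_L and the follower starts braking later, the follower is never slower than the leader, so the closest approach is when both have stopped.
Minimum gap = 80.064 − 58.681 = 21.383 m.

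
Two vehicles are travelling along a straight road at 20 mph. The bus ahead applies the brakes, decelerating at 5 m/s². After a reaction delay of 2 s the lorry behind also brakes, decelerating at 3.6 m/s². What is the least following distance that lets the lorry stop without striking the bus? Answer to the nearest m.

Minimum gap ≈ 21 m

20 mph × 0.44704 = 8.9408 m/s.
Leader travels v²/(2a_L) = 79.938 / 10.000 = 7.994 m before stopping.
Follower covers v·t_r = 8.9408 × 2 = 17.882 m while reacting, then v²/(2a_F) = 79.938 / 7.200 = 11.103 m while braking, for a total of 17.882 + 11.103 = 28.985 m.
Since a_F ≤ a_L and the follower starts braking later, the follower is never slower than the leader, so the closest approach is when both have stopped.
Minimum gap = 28.985 − 7.994 = 20.991 m.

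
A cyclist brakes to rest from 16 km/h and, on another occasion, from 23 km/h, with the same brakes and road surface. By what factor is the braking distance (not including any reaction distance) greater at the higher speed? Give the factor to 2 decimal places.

Factor ≈ 2.07

Braking distance d = v²/(2a), so with a fixed, d ∝ v².
Factor = (23/16)² = 1.4375² = 2.0664.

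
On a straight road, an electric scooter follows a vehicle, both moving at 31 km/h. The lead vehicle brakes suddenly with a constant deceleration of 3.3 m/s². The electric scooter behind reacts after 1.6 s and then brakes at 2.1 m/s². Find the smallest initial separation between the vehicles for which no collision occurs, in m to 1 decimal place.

Minimum gap ≈ 20.2 m

31 km/h ÷ 3.6 = 8.6111 m/s.
Leader travels v²/(2a_L) = 74.151 / 6.600 = 11.235 m before stopping.
Follower covers v·t_r = 8.6111 × 1.6 = 13.778 m while reacting, then v²/(2a_F) = 74.151 / 4.200 = 17.655 m while braking, for a total of 13.778 + 17.655 = 31.433 m.
Since a_F ≤ a_L and the follower starts braking later, the follower is never slower than the leader, so the closest approach is when both have stopped.
Minimum gap = 31.433 − 11.235 = 20.198 m.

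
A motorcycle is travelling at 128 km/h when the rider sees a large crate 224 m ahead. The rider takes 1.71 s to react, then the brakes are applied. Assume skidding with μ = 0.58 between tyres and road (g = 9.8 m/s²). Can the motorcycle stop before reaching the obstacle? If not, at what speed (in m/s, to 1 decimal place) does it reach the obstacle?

Yes — it stops about 52.0 m short of the obstacle, so it never reaches it

128 km/h ÷ 3.6 = 35.5556 m/s.
a = μg = 0.58 × 9.8 = 5.684 m/s².
Reaction distance = 35.5556 × 1.71 = 60.800 m.
Braking distance = v²/(2a) = 1264.201 / 11.368 = 111.207 m.
Total stopping distance = 60.800 + 111.207 = 172.007 m, vs 224 m available — it stops with 224 − 172.007 = 51.993 m to spare.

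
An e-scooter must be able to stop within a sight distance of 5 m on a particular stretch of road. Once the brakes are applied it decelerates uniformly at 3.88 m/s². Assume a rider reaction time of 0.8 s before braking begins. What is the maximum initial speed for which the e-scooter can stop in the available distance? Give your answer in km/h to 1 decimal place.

Stopping distance: v·t_r + v²/(2a) = 5 with t_r = 0.8 s and a = 3.880 m/s².
So v² + 6.208 v − 38.80 = 0.
Positive root: v = −a·t_r + √((a·t_r)² + 2a·d) = −3.104 + √(9.635 + 38.80) = 3.8555 m/s.
3.8555 m/s × 3.6 = 13.880 km/h.

Maximum speed ≈ 13.9 km/h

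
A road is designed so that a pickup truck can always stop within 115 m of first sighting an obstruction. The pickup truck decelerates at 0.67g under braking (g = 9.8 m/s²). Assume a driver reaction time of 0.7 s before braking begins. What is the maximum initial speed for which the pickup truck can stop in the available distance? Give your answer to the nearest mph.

Maximum speed ≈ 77 mph

a = 0.67 × 9.8 = 6.566 m/s².
Stopping distance: v·t_r + v²/(2a) = 115 with t_r = 0.7 s and a = 6.566 m/s².
So v² + 9.192 v − 1510.18 = 0.
Positive root: v = −a·t_r + √((a·t_r)² + 2a·d) = −4.596 + √(21.123 + 1510.18) = 34.5359 m/s.
34.5359 m/s ÷ 0.44704 = 77.255 mph.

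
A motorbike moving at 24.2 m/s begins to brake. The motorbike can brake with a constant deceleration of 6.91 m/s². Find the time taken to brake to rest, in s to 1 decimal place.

Braking time ≈ 3.5 s

Braking time = v/a = 24.2000 / 6.910 = 3.502 s.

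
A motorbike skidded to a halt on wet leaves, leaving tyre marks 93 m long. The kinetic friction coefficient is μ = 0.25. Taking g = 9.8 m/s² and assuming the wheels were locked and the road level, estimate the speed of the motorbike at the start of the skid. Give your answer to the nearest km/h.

Deceleration a = μg = 0.25 × 9.8 = 2.450 m/s².
v = √(2a·d) = √(2 × 2.450 × 93) = √455.700 = 21.3471 m/s.
= 21.3471 × 3.6 = 76.850 km/h.

Initial speed ≈ 77 km/h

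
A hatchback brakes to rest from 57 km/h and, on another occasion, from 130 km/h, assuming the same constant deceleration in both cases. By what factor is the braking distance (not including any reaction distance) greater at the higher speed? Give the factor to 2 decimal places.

Factor ≈ 5.20

Braking distance d = v²/(2a), so with a fixed, d ∝ v².
Factor = (130/57)² = 2.2807² = 5.2016.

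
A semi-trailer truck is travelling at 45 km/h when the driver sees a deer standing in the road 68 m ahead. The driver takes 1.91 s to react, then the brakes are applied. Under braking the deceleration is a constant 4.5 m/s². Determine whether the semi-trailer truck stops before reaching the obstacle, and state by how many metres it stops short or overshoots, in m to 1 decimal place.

Yes — it stops 26.8 m short of the obstacle

45 km/h ÷ 3.6 = 12.5000 m/s.
Reaction distance = 12.5000 × 1.91 = 23.875 m.
Braking distance = v²/(2a) = 156.250 / 9.000 = 17.361 m.
Total stopping distance = 23.875 + 17.361 = 41.236 m, vs 68 m available — it stops with 68 − 41.236 = 26.764 m to spare.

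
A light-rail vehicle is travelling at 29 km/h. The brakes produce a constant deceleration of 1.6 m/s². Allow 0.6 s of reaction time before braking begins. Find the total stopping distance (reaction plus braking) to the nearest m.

Total stopping distance ≈ 25 m

29 km/h ÷ 3.6 = 8.0556 m/s.
Reaction distance = v·t_r = 8.0556 × 0.6 = 4.833 m.
Braking distance = v²/(2a) = 8.0556² / (2 × 1.600) = 64.893 / 3.200 = 20.279 m.
Total = 4.833 + 20.279 = 25.112 m.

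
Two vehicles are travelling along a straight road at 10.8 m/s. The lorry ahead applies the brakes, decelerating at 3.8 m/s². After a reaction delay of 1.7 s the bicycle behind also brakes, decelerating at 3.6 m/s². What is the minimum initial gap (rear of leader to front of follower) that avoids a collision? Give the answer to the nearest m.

Minimum gap ≈ 19 m

Leader travels v²/(2a_L) = 116.640 / 7.600 = 15.347 m before stopping.
Follower covers v·t_r = 10.8000 × 1.7 = 18.360 m while reacting, then v²/(2a_F) = 116.640 / 7.200 = 16.200 m while braking, for a total of 18.360 + 16.200 = 34.560 m.
Since a_F ≤ a_L and the follower starts braking later, the follower is never slower than the leader, so the closest approach is when both have stopped.
Minimum gap = 34.560 − 15.347 = 19.213 m.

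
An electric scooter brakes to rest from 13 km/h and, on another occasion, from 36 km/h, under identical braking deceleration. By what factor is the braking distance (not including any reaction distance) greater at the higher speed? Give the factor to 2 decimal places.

Braking distance d = v²/(2a), so with a fixed, d ∝ v².
Factor = (36/13)² = 2.7692² = 7.6685.

Factor ≈ 7.67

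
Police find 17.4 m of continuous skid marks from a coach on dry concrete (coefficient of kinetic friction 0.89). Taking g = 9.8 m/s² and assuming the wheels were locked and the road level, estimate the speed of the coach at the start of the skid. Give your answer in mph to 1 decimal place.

Deceleration a = μg = 0.89 × 9.8 = 8.722 m/s².
v = √(2a·d) = √(2 × 8.722 × 17.4) = √303.526 = 17.4220 m/s.
= 17.4220 ÷ 0.44704 = 38.972 mph.

Initial speed ≈ 39.0 mph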